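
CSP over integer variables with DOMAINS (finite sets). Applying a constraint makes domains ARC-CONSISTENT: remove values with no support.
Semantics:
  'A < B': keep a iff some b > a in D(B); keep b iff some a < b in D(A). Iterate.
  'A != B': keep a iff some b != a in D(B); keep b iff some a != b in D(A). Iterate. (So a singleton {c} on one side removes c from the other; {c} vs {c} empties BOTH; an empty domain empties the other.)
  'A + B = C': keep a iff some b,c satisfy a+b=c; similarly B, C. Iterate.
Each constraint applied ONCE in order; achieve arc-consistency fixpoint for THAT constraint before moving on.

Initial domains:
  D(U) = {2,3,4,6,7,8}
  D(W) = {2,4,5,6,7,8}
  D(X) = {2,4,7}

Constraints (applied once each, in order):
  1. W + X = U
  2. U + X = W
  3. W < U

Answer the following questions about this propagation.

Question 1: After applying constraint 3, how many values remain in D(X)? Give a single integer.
Answer: 1

Derivation:
Constraint 1 (W + X = U) on D(W)={2,4,5,6,7,8} D(X)={2,4,7} D(U)={2,3,4,6,7,8}: W {2,4,5,6,7,8}->{2,4,5,6}; X {2,4,7}->{2,4}; U {2,3,4,6,7,8}->{4,6,7,8}
Constraint 2 (U + X = W) on D(U)={4,6,7,8} D(X)={2,4} D(W)={2,4,5,6}: U {4,6,7,8}->{4}; X {2,4}->{2}; W {2,4,5,6}->{6}
Constraint 3 (W < U) on D(W)={6} D(U)={4}: W {6}->{}; U {4}->{}
So after constraint 3: D(X)={2}, size = 1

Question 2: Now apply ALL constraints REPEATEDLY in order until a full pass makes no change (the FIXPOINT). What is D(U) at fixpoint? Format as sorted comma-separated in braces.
Answer: {}

Derivation:
pass 0 (initial): D(U)={2,3,4,6,7,8}
pass 1: U {2,3,4,6,7,8}->{}; W {2,4,5,6,7,8}->{}; X {2,4,7}->{2}
pass 2: X {2}->{}
pass 3: no change
Fixpoint after 3 passes: D(U) = {}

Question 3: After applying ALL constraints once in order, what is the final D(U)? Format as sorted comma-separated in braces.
Answer: {}

Derivation:
Constraint 1 (W + X = U) on D(W)={2,4,5,6,7,8} D(X)={2,4,7} D(U)={2,3,4,6,7,8}: W {2,4,5,6,7,8}->{2,4,5,6}; X {2,4,7}->{2,4}; U {2,3,4,6,7,8}->{4,6,7,8}
Constraint 2 (U + X = W) on D(U)={4,6,7,8} D(X)={2,4} D(W)={2,4,5,6}: U {4,6,7,8}->{4}; X {2,4}->{2}; W {2,4,5,6}->{6}
Constraint 3 (W < U) on D(W)={6} D(U)={4}: W {6}->{}; U {4}->{}
So after all 3 constraints: D(U) = {}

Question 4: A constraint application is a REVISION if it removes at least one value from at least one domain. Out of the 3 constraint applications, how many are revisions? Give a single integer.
Answer: 3

Derivation:
Constraint 1 (W + X = U) on D(W)={2,4,5,6,7,8} D(X)={2,4,7} D(U)={2,3,4,6,7,8}: W {2,4,5,6,7,8}->{2,4,5,6}; X {2,4,7}->{2,4}; U {2,3,4,6,7,8}->{4,6,7,8} => REVISION
Constraint 2 (U + X = W) on D(U)={4,6,7,8} D(X)={2,4} D(W)={2,4,5,6}: U {4,6,7,8}->{4}; X {2,4}->{2}; W {2,4,5,6}->{6} => REVISION
Constraint 3 (W < U) on D(W)={6} D(U)={4}: W {6}->{}; U {4}->{} => REVISION
Total revisions = 3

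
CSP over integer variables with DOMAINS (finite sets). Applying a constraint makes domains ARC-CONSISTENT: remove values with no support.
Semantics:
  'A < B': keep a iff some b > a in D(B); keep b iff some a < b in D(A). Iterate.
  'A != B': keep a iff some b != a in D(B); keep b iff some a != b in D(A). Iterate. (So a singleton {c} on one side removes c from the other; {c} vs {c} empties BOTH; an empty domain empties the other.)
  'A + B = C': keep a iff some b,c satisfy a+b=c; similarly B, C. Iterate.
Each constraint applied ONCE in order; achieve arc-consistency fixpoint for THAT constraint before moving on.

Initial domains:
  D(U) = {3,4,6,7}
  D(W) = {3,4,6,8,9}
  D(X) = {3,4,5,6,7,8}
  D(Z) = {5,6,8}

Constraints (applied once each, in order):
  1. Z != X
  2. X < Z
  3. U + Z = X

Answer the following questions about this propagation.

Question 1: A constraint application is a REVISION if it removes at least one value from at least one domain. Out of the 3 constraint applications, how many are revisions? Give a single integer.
Constraint 1 (Z != X) on D(Z)={5,6,8} D(X)={3,4,5,6,7,8}: no change => not a revision
Constraint 2 (X < Z) on D(X)={3,4,5,6,7,8} D(Z)={5,6,8}: X {3,4,5,6,7,8}->{3,4,5,6,7} => REVISION
Constraint 3 (U + Z = X) on D(U)={3,4,6,7} D(Z)={5,6,8} D(X)={3,4,5,6,7}: U {3,4,6,7}->{}; Z {5,6,8}->{}; X {3,4,5,6,7}->{} => REVISION
Total revisions = 2

Answer: 2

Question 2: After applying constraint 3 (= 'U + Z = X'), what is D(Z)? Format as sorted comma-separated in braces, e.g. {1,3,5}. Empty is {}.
Answer: {}

Derivation:
Constraint 1 (Z != X) on D(Z)={5,6,8} D(X)={3,4,5,6,7,8}: no change
Constraint 2 (X < Z) on D(X)={3,4,5,6,7,8} D(Z)={5,6,8}: X {3,4,5,6,7,8}->{3,4,5,6,7}
Constraint 3 (U + Z = X) on D(U)={3,4,6,7} D(Z)={5,6,8} D(X)={3,4,5,6,7}: U {3,4,6,7}->{}; Z {5,6,8}->{}; X {3,4,5,6,7}->{}
So after constraint 3: D(Z) = {}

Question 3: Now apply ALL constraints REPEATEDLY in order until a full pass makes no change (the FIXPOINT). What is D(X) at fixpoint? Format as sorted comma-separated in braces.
Answer: {}

Derivation:
pass 0 (initial): D(X)={3,4,5,6,7,8}
pass 1: U {3,4,6,7}->{}; X {3,4,5,6,7,8}->{}; Z {5,6,8}->{}
pass 2: no change
Fixpoint after 2 passes: D(X) = {}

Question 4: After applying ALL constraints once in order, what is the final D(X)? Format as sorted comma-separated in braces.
Answer: {}

Derivation:
Constraint 1 (Z != X) on D(Z)={5,6,8} D(X)={3,4,5,6,7,8}: no change
Constraint 2 (X < Z) on D(X)={3,4,5,6,7,8} D(Z)={5,6,8}: X {3,4,5,6,7,8}->{3,4,5,6,7}
Constraint 3 (U + Z = X) on D(U)={3,4,6,7} D(Z)={5,6,8} D(X)={3,4,5,6,7}: U {3,4,6,7}->{}; Z {5,6,8}->{}; X {3,4,5,6,7}->{}
So after all 3 constraints: D(X) = {}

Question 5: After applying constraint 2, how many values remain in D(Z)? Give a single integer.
Constraint 1 (Z != X) on D(Z)={5,6,8} D(X)={3,4,5,6,7,8}: no change
Constraint 2 (X < Z) on D(X)={3,4,5,6,7,8} D(Z)={5,6,8}: X {3,4,5,6,7,8}->{3,4,5,6,7}
So after constraint 2: D(Z)={5,6,8}, size = 3

Answer: 3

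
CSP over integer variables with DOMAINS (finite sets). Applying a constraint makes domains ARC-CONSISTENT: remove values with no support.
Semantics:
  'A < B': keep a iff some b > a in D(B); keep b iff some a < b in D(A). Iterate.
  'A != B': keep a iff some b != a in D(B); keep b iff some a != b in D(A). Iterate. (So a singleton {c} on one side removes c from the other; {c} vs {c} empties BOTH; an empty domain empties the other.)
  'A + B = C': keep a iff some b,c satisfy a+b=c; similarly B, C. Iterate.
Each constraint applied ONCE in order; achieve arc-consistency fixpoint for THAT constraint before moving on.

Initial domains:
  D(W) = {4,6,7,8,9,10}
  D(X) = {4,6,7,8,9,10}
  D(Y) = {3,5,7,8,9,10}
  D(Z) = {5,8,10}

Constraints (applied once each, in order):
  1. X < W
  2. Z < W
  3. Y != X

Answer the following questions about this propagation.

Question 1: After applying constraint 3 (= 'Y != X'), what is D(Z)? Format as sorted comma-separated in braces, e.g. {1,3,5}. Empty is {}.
Answer: {5,8}

Derivation:
Constraint 1 (X < W) on D(X)={4,6,7,8,9,10} D(W)={4,6,7,8,9,10}: X {4,6,7,8,9,10}->{4,6,7,8,9}; W {4,6,7,8,9,10}->{6,7,8,9,10}
Constraint 2 (Z < W) on D(Z)={5,8,10} D(W)={6,7,8,9,10}: Z {5,8,10}->{5,8}
Constraint 3 (Y != X) on D(Y)={3,5,7,8,9,10} D(X)={4,6,7,8,9}: no change
So after constraint 3: D(Z) = {5,8}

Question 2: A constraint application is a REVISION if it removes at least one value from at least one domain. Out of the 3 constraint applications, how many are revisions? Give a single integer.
Constraint 1 (X < W) on D(X)={4,6,7,8,9,10} D(W)={4,6,7,8,9,10}: X {4,6,7,8,9,10}->{4,6,7,8,9}; W {4,6,7,8,9,10}->{6,7,8,9,10} => REVISION
Constraint 2 (Z < W) on D(Z)={5,8,10} D(W)={6,7,8,9,10}: Z {5,8,10}->{5,8} => REVISION
Constraint 3 (Y != X) on D(Y)={3,5,7,8,9,10} D(X)={4,6,7,8,9}: no change => not a revision
Total revisions = 2

Answer: 2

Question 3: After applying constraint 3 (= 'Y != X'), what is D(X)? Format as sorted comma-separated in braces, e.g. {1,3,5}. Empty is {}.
Constraint 1 (X < W) on D(X)={4,6,7,8,9,10} D(W)={4,6,7,8,9,10}: X {4,6,7,8,9,10}->{4,6,7,8,9}; W {4,6,7,8,9,10}->{6,7,8,9,10}
Constraint 2 (Z < W) on D(Z)={5,8,10} D(W)={6,7,8,9,10}: Z {5,8,10}->{5,8}
Constraint 3 (Y != X) on D(Y)={3,5,7,8,9,10} D(X)={4,6,7,8,9}: no change
So after constraint 3: D(X) = {4,6,7,8,9}

Answer: {4,6,7,8,9}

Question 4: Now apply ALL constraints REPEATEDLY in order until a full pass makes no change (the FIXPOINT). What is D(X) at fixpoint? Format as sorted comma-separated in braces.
Answer: {4,6,7,8,9}

Derivation:
pass 0 (initial): D(X)={4,6,7,8,9,10}
pass 1: W {4,6,7,8,9,10}->{6,7,8,9,10}; X {4,6,7,8,9,10}->{4,6,7,8,9}; Z {5,8,10}->{5,8}
pass 2: no change
Fixpoint after 2 passes: D(X) = {4,6,7,8,9}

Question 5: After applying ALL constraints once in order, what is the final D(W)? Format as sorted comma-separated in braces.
Constraint 1 (X < W) on D(X)={4,6,7,8,9,10} D(W)={4,6,7,8,9,10}: X {4,6,7,8,9,10}->{4,6,7,8,9}; W {4,6,7,8,9,10}->{6,7,8,9,10}
Constraint 2 (Z < W) on D(Z)={5,8,10} D(W)={6,7,8,9,10}: Z {5,8,10}->{5,8}
Constraint 3 (Y != X) on D(Y)={3,5,7,8,9,10} D(X)={4,6,7,8,9}: no change
So after all 3 constraints: D(W) = {6,7,8,9,10}

Answer: {6,7,8,9,10}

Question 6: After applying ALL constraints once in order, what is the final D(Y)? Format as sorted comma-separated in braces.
Answer: {3,5,7,8,9,10}

Derivation:
Constraint 1 (X < W) on D(X)={4,6,7,8,9,10} D(W)={4,6,7,8,9,10}: X {4,6,7,8,9,10}->{4,6,7,8,9}; W {4,6,7,8,9,10}->{6,7,8,9,10}
Constraint 2 (Z < W) on D(Z)={5,8,10} D(W)={6,7,8,9,10}: Z {5,8,10}->{5,8}
Constraint 3 (Y != X) on D(Y)={3,5,7,8,9,10} D(X)={4,6,7,8,9}: no change
So after all 3 constraints: D(Y) = {3,5,7,8,9,10}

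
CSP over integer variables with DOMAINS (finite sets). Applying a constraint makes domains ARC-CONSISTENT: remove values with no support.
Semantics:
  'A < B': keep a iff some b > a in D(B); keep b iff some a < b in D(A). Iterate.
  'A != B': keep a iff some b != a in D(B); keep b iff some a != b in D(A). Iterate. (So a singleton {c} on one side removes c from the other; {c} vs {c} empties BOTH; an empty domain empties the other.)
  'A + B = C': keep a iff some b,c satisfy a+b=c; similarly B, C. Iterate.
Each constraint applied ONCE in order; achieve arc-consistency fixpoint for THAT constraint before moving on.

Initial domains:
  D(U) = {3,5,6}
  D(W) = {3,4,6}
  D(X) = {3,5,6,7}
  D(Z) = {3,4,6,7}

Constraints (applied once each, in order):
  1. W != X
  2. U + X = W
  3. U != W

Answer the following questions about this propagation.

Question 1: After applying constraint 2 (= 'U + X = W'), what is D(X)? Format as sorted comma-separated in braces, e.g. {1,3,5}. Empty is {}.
Constraint 1 (W != X) on D(W)={3,4,6} D(X)={3,5,6,7}: no change
Constraint 2 (U + X = W) on D(U)={3,5,6} D(X)={3,5,6,7} D(W)={3,4,6}: U {3,5,6}->{3}; X {3,5,6,7}->{3}; W {3,4,6}->{6}
So after constraint 2: D(X) = {3}

Answer: {3}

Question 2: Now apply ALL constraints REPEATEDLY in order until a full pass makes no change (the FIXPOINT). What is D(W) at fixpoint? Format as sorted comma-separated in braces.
Answer: {6}

Derivation:
pass 0 (initial): D(W)={3,4,6}
pass 1: U {3,5,6}->{3}; W {3,4,6}->{6}; X {3,5,6,7}->{3}
pass 2: no change
Fixpoint after 2 passes: D(W) = {6}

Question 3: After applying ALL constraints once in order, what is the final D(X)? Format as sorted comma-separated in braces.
Answer: {3}

Derivation:
Constraint 1 (W != X) on D(W)={3,4,6} D(X)={3,5,6,7}: no change
Constraint 2 (U + X = W) on D(U)={3,5,6} D(X)={3,5,6,7} D(W)={3,4,6}: U {3,5,6}->{3}; X {3,5,6,7}->{3}; W {3,4,6}->{6}
Constraint 3 (U != W) on D(U)={3} D(W)={6}: no change
So after all 3 constraints: D(X) = {3}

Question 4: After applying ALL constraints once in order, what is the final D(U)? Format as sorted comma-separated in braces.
Answer: {3}

Derivation:
Constraint 1 (W != X) on D(W)={3,4,6} D(X)={3,5,6,7}: no change
Constraint 2 (U + X = W) on D(U)={3,5,6} D(X)={3,5,6,7} D(W)={3,4,6}: U {3,5,6}->{3}; X {3,5,6,7}->{3}; W {3,4,6}->{6}
Constraint 3 (U != W) on D(U)={3} D(W)={6}: no change
So after all 3 constraints: D(U) = {3}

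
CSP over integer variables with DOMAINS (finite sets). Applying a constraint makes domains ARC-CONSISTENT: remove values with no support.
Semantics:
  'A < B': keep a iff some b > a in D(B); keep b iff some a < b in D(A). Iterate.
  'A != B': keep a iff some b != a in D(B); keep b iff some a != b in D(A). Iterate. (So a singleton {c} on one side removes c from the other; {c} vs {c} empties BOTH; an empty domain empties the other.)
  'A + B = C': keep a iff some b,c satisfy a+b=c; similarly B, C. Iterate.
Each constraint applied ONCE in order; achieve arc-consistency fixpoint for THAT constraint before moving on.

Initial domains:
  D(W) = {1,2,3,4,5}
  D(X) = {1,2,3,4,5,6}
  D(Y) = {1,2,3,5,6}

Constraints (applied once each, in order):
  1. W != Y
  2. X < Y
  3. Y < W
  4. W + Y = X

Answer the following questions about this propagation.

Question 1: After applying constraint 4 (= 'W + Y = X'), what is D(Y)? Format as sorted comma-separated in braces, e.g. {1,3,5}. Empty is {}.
Constraint 1 (W != Y) on D(W)={1,2,3,4,5} D(Y)={1,2,3,5,6}: no change
Constraint 2 (X < Y) on D(X)={1,2,3,4,5,6} D(Y)={1,2,3,5,6}: X {1,2,3,4,5,6}->{1,2,3,4,5}; Y {1,2,3,5,6}->{2,3,5,6}
Constraint 3 (Y < W) on D(Y)={2,3,5,6} D(W)={1,2,3,4,5}: Y {2,3,5,6}->{2,3}; W {1,2,3,4,5}->{3,4,5}
Constraint 4 (W + Y = X) on D(W)={3,4,5} D(Y)={2,3} D(X)={1,2,3,4,5}: W {3,4,5}->{3}; Y {2,3}->{2}; X {1,2,3,4,5}->{5}
So after constraint 4: D(Y) = {2}

Answer: {2}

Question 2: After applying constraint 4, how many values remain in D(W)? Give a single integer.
Answer: 1

Derivation:
Constraint 1 (W != Y) on D(W)={1,2,3,4,5} D(Y)={1,2,3,5,6}: no change
Constraint 2 (X < Y) on D(X)={1,2,3,4,5,6} D(Y)={1,2,3,5,6}: X {1,2,3,4,5,6}->{1,2,3,4,5}; Y {1,2,3,5,6}->{2,3,5,6}
Constraint 3 (Y < W) on D(Y)={2,3,5,6} D(W)={1,2,3,4,5}: Y {2,3,5,6}->{2,3}; W {1,2,3,4,5}->{3,4,5}
Constraint 4 (W + Y = X) on D(W)={3,4,5} D(Y)={2,3} D(X)={1,2,3,4,5}: W {3,4,5}->{3}; Y {2,3}->{2}; X {1,2,3,4,5}->{5}
So after constraint 4: D(W)={3}, size = 1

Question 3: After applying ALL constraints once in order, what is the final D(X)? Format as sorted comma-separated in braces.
Answer: {5}

Derivation:
Constraint 1 (W != Y) on D(W)={1,2,3,4,5} D(Y)={1,2,3,5,6}: no change
Constraint 2 (X < Y) on D(X)={1,2,3,4,5,6} D(Y)={1,2,3,5,6}: X {1,2,3,4,5,6}->{1,2,3,4,5}; Y {1,2,3,5,6}->{2,3,5,6}
Constraint 3 (Y < W) on D(Y)={2,3,5,6} D(W)={1,2,3,4,5}: Y {2,3,5,6}->{2,3}; W {1,2,3,4,5}->{3,4,5}
Constraint 4 (W + Y = X) on D(W)={3,4,5} D(Y)={2,3} D(X)={1,2,3,4,5}: W {3,4,5}->{3}; Y {2,3}->{2}; X {1,2,3,4,5}->{5}
So after all 4 constraints: D(X) = {5}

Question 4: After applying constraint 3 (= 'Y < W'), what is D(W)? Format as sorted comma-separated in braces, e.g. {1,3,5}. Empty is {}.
Constraint 1 (W != Y) on D(W)={1,2,3,4,5} D(Y)={1,2,3,5,6}: no change
Constraint 2 (X < Y) on D(X)={1,2,3,4,5,6} D(Y)={1,2,3,5,6}: X {1,2,3,4,5,6}->{1,2,3,4,5}; Y {1,2,3,5,6}->{2,3,5,6}
Constraint 3 (Y < W) on D(Y)={2,3,5,6} D(W)={1,2,3,4,5}: Y {2,3,5,6}->{2,3}; W {1,2,3,4,5}->{3,4,5}
So after constraint 3: D(W) = {3,4,5}

Answer: {3,4,5}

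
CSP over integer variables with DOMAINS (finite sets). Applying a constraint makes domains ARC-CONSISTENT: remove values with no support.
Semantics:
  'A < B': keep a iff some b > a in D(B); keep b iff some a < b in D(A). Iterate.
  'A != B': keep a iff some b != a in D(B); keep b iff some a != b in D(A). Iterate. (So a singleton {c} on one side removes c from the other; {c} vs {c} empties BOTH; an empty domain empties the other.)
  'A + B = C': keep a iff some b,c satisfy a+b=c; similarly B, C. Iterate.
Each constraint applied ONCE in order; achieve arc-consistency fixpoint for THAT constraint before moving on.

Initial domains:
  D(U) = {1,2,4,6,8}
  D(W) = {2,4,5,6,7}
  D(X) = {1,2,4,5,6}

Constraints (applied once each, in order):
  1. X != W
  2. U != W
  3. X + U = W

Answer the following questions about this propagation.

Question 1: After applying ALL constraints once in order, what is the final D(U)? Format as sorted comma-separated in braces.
Answer: {1,2,4,6}

Derivation:
Constraint 1 (X != W) on D(X)={1,2,4,5,6} D(W)={2,4,5,6,7}: no change
Constraint 2 (U != W) on D(U)={1,2,4,6,8} D(W)={2,4,5,6,7}: no change
Constraint 3 (X + U = W) on D(X)={1,2,4,5,6} D(U)={1,2,4,6,8} D(W)={2,4,5,6,7}: U {1,2,4,6,8}->{1,2,4,6}
So after all 3 constraints: D(U) = {1,2,4,6}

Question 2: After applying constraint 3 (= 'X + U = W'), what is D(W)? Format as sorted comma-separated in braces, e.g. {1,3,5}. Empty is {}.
Constraint 1 (X != W) on D(X)={1,2,4,5,6} D(W)={2,4,5,6,7}: no change
Constraint 2 (U != W) on D(U)={1,2,4,6,8} D(W)={2,4,5,6,7}: no change
Constraint 3 (X + U = W) on D(X)={1,2,4,5,6} D(U)={1,2,4,6,8} D(W)={2,4,5,6,7}: U {1,2,4,6,8}->{1,2,4,6}
So after constraint 3: D(W) = {2,4,5,6,7}

Answer: {2,4,5,6,7}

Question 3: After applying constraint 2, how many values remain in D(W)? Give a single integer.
Constraint 1 (X != W) on D(X)={1,2,4,5,6} D(W)={2,4,5,6,7}: no change
Constraint 2 (U != W) on D(U)={1,2,4,6,8} D(W)={2,4,5,6,7}: no change
So after constraint 2: D(W)={2,4,5,6,7}, size = 5

Answer: 5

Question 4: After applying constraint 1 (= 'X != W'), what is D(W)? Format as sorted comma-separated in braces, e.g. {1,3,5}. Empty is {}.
Answer: {2,4,5,6,7}

Derivation:
Constraint 1 (X != W) on D(X)={1,2,4,5,6} D(W)={2,4,5,6,7}: no change
So after constraint 1: D(W) = {2,4,5,6,7}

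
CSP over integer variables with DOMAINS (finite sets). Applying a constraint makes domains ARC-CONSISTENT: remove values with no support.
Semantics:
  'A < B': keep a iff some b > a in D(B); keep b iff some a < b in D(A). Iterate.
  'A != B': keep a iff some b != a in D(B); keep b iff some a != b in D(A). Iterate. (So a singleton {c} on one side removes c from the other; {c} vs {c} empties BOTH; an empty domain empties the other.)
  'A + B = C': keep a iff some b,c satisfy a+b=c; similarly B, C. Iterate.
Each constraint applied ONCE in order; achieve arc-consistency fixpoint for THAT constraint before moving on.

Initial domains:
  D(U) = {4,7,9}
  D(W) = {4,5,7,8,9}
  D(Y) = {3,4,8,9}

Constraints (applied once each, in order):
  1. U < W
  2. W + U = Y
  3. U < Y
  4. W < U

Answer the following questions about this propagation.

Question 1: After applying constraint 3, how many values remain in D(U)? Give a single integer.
Answer: 1

Derivation:
Constraint 1 (U < W) on D(U)={4,7,9} D(W)={4,5,7,8,9}: U {4,7,9}->{4,7}; W {4,5,7,8,9}->{5,7,8,9}
Constraint 2 (W + U = Y) on D(W)={5,7,8,9} D(U)={4,7} D(Y)={3,4,8,9}: W {5,7,8,9}->{5}; U {4,7}->{4}; Y {3,4,8,9}->{9}
Constraint 3 (U < Y) on D(U)={4} D(Y)={9}: no change
So after constraint 3: D(U)={4}, size = 1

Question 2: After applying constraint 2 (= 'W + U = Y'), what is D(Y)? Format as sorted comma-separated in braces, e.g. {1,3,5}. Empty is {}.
Answer: {9}

Derivation:
Constraint 1 (U < W) on D(U)={4,7,9} D(W)={4,5,7,8,9}: U {4,7,9}->{4,7}; W {4,5,7,8,9}->{5,7,8,9}
Constraint 2 (W + U = Y) on D(W)={5,7,8,9} D(U)={4,7} D(Y)={3,4,8,9}: W {5,7,8,9}->{5}; U {4,7}->{4}; Y {3,4,8,9}->{9}
So after constraint 2: D(Y) = {9}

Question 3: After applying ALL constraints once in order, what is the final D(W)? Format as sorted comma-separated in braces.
Answer: {}

Derivation:
Constraint 1 (U < W) on D(U)={4,7,9} D(W)={4,5,7,8,9}: U {4,7,9}->{4,7}; W {4,5,7,8,9}->{5,7,8,9}
Constraint 2 (W + U = Y) on D(W)={5,7,8,9} D(U)={4,7} D(Y)={3,4,8,9}: W {5,7,8,9}->{5}; U {4,7}->{4}; Y {3,4,8,9}->{9}
Constraint 3 (U < Y) on D(U)={4} D(Y)={9}: no change
Constraint 4 (W < U) on D(W)={5} D(U)={4}: W {5}->{}; U {4}->{}
So after all 4 constraints: D(W) = {}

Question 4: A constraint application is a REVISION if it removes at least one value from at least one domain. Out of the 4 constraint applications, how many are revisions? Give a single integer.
Answer: 3

Derivation:
Constraint 1 (U < W) on D(U)={4,7,9} D(W)={4,5,7,8,9}: U {4,7,9}->{4,7}; W {4,5,7,8,9}->{5,7,8,9} => REVISION
Constraint 2 (W + U = Y) on D(W)={5,7,8,9} D(U)={4,7} D(Y)={3,4,8,9}: W {5,7,8,9}->{5}; U {4,7}->{4}; Y {3,4,8,9}->{9} => REVISION
Constraint 3 (U < Y) on D(U)={4} D(Y)={9}: no change => not a revision
Constraint 4 (W < U) on D(W)={5} D(U)={4}: W {5}->{}; U {4}->{} => REVISION
Total revisions = 3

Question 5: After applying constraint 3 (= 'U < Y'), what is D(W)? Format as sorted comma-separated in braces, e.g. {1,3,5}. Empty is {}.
Constraint 1 (U < W) on D(U)={4,7,9} D(W)={4,5,7,8,9}: U {4,7,9}->{4,7}; W {4,5,7,8,9}->{5,7,8,9}
Constraint 2 (W + U = Y) on D(W)={5,7,8,9} D(U)={4,7} D(Y)={3,4,8,9}: W {5,7,8,9}->{5}; U {4,7}->{4}; Y {3,4,8,9}->{9}
Constraint 3 (U < Y) on D(U)={4} D(Y)={9}: no change
So after constraint 3: D(W) = {5}

Answer: {5}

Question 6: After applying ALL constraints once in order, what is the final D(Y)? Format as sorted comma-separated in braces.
Answer: {9}

Derivation:
Constraint 1 (U < W) on D(U)={4,7,9} D(W)={4,5,7,8,9}: U {4,7,9}->{4,7}; W {4,5,7,8,9}->{5,7,8,9}
Constraint 2 (W + U = Y) on D(W)={5,7,8,9} D(U)={4,7} D(Y)={3,4,8,9}: W {5,7,8,9}->{5}; U {4,7}->{4}; Y {3,4,8,9}->{9}
Constraint 3 (U < Y) on D(U)={4} D(Y)={9}: no change
Constraint 4 (W < U) on D(W)={5} D(U)={4}: W {5}->{}; U {4}->{}
So after all 4 constraints: D(Y) = {9}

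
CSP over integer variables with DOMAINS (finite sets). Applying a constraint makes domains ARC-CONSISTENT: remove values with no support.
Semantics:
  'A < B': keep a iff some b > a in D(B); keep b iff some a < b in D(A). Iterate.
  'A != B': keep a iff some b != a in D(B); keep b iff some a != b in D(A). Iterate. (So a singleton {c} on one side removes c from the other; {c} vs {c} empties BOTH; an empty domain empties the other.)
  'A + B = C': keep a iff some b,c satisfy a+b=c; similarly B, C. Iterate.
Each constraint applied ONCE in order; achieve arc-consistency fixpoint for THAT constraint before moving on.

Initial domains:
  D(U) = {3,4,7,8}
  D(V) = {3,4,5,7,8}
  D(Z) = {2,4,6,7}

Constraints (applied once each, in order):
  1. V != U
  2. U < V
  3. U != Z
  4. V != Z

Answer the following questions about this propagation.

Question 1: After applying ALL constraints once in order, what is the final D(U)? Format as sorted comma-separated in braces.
Answer: {3,4,7}

Derivation:
Constraint 1 (V != U) on D(V)={3,4,5,7,8} D(U)={3,4,7,8}: no change
Constraint 2 (U < V) on D(U)={3,4,7,8} D(V)={3,4,5,7,8}: U {3,4,7,8}->{3,4,7}; V {3,4,5,7,8}->{4,5,7,8}
Constraint 3 (U != Z) on D(U)={3,4,7} D(Z)={2,4,6,7}: no change
Constraint 4 (V != Z) on D(V)={4,5,7,8} D(Z)={2,4,6,7}: no change
So after all 4 constraints: D(U) = {3,4,7}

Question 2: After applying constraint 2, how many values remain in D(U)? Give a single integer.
Constraint 1 (V != U) on D(V)={3,4,5,7,8} D(U)={3,4,7,8}: no change
Constraint 2 (U < V) on D(U)={3,4,7,8} D(V)={3,4,5,7,8}: U {3,4,7,8}->{3,4,7}; V {3,4,5,7,8}->{4,5,7,8}
So after constraint 2: D(U)={3,4,7}, size = 3

Answer: 3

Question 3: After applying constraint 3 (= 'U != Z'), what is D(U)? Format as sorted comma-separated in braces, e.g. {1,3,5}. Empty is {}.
Constraint 1 (V != U) on D(V)={3,4,5,7,8} D(U)={3,4,7,8}: no change
Constraint 2 (U < V) on D(U)={3,4,7,8} D(V)={3,4,5,7,8}: U {3,4,7,8}->{3,4,7}; V {3,4,5,7,8}->{4,5,7,8}
Constraint 3 (U != Z) on D(U)={3,4,7} D(Z)={2,4,6,7}: no change
So after constraint 3: D(U) = {3,4,7}

Answer: {3,4,7}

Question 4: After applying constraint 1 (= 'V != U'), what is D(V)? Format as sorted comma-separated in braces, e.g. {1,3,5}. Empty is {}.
Constraint 1 (V != U) on D(V)={3,4,5,7,8} D(U)={3,4,7,8}: no change
So after constraint 1: D(V) = {3,4,5,7,8}

Answer: {3,4,5,7,8}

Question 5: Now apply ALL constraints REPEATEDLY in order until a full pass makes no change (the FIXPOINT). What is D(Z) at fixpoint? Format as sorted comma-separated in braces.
Answer: {2,4,6,7}

Derivation:
pass 0 (initial): D(Z)={2,4,6,7}
pass 1: U {3,4,7,8}->{3,4,7}; V {3,4,5,7,8}->{4,5,7,8}
pass 2: no change
Fixpoint after 2 passes: D(Z) = {2,4,6,7}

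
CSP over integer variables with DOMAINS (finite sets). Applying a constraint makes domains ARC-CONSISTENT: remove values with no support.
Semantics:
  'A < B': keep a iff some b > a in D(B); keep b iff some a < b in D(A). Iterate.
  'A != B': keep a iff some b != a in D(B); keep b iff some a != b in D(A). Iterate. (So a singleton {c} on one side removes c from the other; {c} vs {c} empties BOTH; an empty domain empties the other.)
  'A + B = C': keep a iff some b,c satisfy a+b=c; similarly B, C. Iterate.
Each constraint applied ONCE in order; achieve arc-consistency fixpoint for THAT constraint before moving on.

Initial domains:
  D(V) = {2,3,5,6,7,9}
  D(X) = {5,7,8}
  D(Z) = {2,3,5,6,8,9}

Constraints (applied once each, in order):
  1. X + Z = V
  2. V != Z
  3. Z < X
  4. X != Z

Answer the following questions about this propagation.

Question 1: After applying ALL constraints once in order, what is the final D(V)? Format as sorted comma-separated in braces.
Answer: {7,9}

Derivation:
Constraint 1 (X + Z = V) on D(X)={5,7,8} D(Z)={2,3,5,6,8,9} D(V)={2,3,5,6,7,9}: X {5,7,8}->{5,7}; Z {2,3,5,6,8,9}->{2}; V {2,3,5,6,7,9}->{7,9}
Constraint 2 (V != Z) on D(V)={7,9} D(Z)={2}: no change
Constraint 3 (Z < X) on D(Z)={2} D(X)={5,7}: no change
Constraint 4 (X != Z) on D(X)={5,7} D(Z)={2}: no change
So after all 4 constraints: D(V) = {7,9}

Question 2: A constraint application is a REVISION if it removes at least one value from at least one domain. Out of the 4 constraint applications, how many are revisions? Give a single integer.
Constraint 1 (X + Z = V) on D(X)={5,7,8} D(Z)={2,3,5,6,8,9} D(V)={2,3,5,6,7,9}: X {5,7,8}->{5,7}; Z {2,3,5,6,8,9}->{2}; V {2,3,5,6,7,9}->{7,9} => REVISION
Constraint 2 (V != Z) on D(V)={7,9} D(Z)={2}: no change => not a revision
Constraint 3 (Z < X) on D(Z)={2} D(X)={5,7}: no change => not a revision
Constraint 4 (X != Z) on D(X)={5,7} D(Z)={2}: no change => not a revision
Total revisions = 1

Answer: 1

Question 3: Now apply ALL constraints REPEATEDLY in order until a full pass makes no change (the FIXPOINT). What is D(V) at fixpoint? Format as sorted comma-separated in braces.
pass 0 (initial): D(V)={2,3,5,6,7,9}
pass 1: V {2,3,5,6,7,9}->{7,9}; X {5,7,8}->{5,7}; Z {2,3,5,6,8,9}->{2}
pass 2: no change
Fixpoint after 2 passes: D(V) = {7,9}

Answer: {7,9}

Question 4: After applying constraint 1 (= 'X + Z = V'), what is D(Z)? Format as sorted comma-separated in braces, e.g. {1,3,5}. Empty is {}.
Constraint 1 (X + Z = V) on D(X)={5,7,8} D(Z)={2,3,5,6,8,9} D(V)={2,3,5,6,7,9}: X {5,7,8}->{5,7}; Z {2,3,5,6,8,9}->{2}; V {2,3,5,6,7,9}->{7,9}
So after constraint 1: D(Z) = {2}

Answer: {2}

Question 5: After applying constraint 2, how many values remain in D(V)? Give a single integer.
Constraint 1 (X + Z = V) on D(X)={5,7,8} D(Z)={2,3,5,6,8,9} D(V)={2,3,5,6,7,9}: X {5,7,8}->{5,7}; Z {2,3,5,6,8,9}->{2}; V {2,3,5,6,7,9}->{7,9}
Constraint 2 (V != Z) on D(V)={7,9} D(Z)={2}: no change
So after constraint 2: D(V)={7,9}, size = 2

Answer: 2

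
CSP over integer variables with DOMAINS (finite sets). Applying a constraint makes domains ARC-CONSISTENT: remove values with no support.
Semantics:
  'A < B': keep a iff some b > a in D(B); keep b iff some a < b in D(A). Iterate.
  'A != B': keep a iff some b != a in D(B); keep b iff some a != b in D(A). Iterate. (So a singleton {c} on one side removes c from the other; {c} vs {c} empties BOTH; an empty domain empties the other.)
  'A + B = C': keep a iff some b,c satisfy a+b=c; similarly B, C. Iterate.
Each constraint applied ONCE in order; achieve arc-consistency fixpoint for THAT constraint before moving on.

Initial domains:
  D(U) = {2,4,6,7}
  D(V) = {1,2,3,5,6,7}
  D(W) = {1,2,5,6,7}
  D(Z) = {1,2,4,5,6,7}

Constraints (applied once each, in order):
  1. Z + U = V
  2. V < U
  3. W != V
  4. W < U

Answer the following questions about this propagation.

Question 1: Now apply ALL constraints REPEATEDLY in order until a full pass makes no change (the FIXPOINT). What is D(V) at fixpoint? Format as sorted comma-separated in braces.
pass 0 (initial): D(V)={1,2,3,5,6,7}
pass 1: U {2,4,6,7}->{4,6}; V {1,2,3,5,6,7}->{3,5}; W {1,2,5,6,7}->{1,2,5}; Z {1,2,4,5,6,7}->{1,2,4,5}
pass 2: U {4,6}->{}; V {3,5}->{}; W {1,2,5}->{}; Z {1,2,4,5}->{1}
pass 3: Z {1}->{}
pass 4: no change
Fixpoint after 4 passes: D(V) = {}

Answer: {}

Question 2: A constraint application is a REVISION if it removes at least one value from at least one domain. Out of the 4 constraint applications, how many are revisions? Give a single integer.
Constraint 1 (Z + U = V) on D(Z)={1,2,4,5,6,7} D(U)={2,4,6,7} D(V)={1,2,3,5,6,7}: Z {1,2,4,5,6,7}->{1,2,4,5}; U {2,4,6,7}->{2,4,6}; V {1,2,3,5,6,7}->{3,5,6,7} => REVISION
Constraint 2 (V < U) on D(V)={3,5,6,7} D(U)={2,4,6}: V {3,5,6,7}->{3,5}; U {2,4,6}->{4,6} => REVISION
Constraint 3 (W != V) on D(W)={1,2,5,6,7} D(V)={3,5}: no change => not a revision
Constraint 4 (W < U) on D(W)={1,2,5,6,7} D(U)={4,6}: W {1,2,5,6,7}->{1,2,5} => REVISION
Total revisions = 3

Answer: 3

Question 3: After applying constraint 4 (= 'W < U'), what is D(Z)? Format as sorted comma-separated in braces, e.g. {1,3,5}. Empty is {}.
Constraint 1 (Z + U = V) on D(Z)={1,2,4,5,6,7} D(U)={2,4,6,7} D(V)={1,2,3,5,6,7}: Z {1,2,4,5,6,7}->{1,2,4,5}; U {2,4,6,7}->{2,4,6}; V {1,2,3,5,6,7}->{3,5,6,7}
Constraint 2 (V < U) on D(V)={3,5,6,7} D(U)={2,4,6}: V {3,5,6,7}->{3,5}; U {2,4,6}->{4,6}
Constraint 3 (W != V) on D(W)={1,2,5,6,7} D(V)={3,5}: no change
Constraint 4 (W < U) on D(W)={1,2,5,6,7} D(U)={4,6}: W {1,2,5,6,7}->{1,2,5}
So after constraint 4: D(Z) = {1,2,4,5}

Answer: {1,2,4,5}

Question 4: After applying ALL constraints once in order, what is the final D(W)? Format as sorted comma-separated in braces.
Constraint 1 (Z + U = V) on D(Z)={1,2,4,5,6,7} D(U)={2,4,6,7} D(V)={1,2,3,5,6,7}: Z {1,2,4,5,6,7}->{1,2,4,5}; U {2,4,6,7}->{2,4,6}; V {1,2,3,5,6,7}->{3,5,6,7}
Constraint 2 (V < U) on D(V)={3,5,6,7} D(U)={2,4,6}: V {3,5,6,7}->{3,5}; U {2,4,6}->{4,6}
Constraint 3 (W != V) on D(W)={1,2,5,6,7} D(V)={3,5}: no change
Constraint 4 (W < U) on D(W)={1,2,5,6,7} D(U)={4,6}: W {1,2,5,6,7}->{1,2,5}
So after all 4 constraints: D(W) = {1,2,5}

Answer: {1,2,5}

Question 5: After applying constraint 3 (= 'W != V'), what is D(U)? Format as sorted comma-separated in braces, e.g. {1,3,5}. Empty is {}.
Constraint 1 (Z + U = V) on D(Z)={1,2,4,5,6,7} D(U)={2,4,6,7} D(V)={1,2,3,5,6,7}: Z {1,2,4,5,6,7}->{1,2,4,5}; U {2,4,6,7}->{2,4,6}; V {1,2,3,5,6,7}->{3,5,6,7}
Constraint 2 (V < U) on D(V)={3,5,6,7} D(U)={2,4,6}: V {3,5,6,7}->{3,5}; U {2,4,6}->{4,6}
Constraint 3 (W != V) on D(W)={1,2,5,6,7} D(V)={3,5}: no change
So after constraint 3: D(U) = {4,6}

Answer: {4,6}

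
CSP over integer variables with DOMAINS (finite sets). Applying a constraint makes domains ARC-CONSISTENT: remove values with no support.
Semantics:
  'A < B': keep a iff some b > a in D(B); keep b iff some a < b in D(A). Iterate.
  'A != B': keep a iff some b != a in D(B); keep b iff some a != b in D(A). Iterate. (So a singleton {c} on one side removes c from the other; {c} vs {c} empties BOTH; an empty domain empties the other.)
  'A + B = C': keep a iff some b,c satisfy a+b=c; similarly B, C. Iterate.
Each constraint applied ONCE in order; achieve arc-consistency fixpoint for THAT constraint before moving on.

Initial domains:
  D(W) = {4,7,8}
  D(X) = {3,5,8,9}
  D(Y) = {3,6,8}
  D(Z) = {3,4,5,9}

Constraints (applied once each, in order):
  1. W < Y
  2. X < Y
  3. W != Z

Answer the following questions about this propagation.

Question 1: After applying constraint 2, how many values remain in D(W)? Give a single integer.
Answer: 2

Derivation:
Constraint 1 (W < Y) on D(W)={4,7,8} D(Y)={3,6,8}: W {4,7,8}->{4,7}; Y {3,6,8}->{6,8}
Constraint 2 (X < Y) on D(X)={3,5,8,9} D(Y)={6,8}: X {3,5,8,9}->{3,5}
So after constraint 2: D(W)={4,7}, size = 2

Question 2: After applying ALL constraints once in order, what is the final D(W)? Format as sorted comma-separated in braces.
Answer: {4,7}

Derivation:
Constraint 1 (W < Y) on D(W)={4,7,8} D(Y)={3,6,8}: W {4,7,8}->{4,7}; Y {3,6,8}->{6,8}
Constraint 2 (X < Y) on D(X)={3,5,8,9} D(Y)={6,8}: X {3,5,8,9}->{3,5}
Constraint 3 (W != Z) on D(W)={4,7} D(Z)={3,4,5,9}: no change
So after all 3 constraints: D(W) = {4,7}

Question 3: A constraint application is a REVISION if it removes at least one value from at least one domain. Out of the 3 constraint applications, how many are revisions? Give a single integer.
Answer: 2

Derivation:
Constraint 1 (W < Y) on D(W)={4,7,8} D(Y)={3,6,8}: W {4,7,8}->{4,7}; Y {3,6,8}->{6,8} => REVISION
Constraint 2 (X < Y) on D(X)={3,5,8,9} D(Y)={6,8}: X {3,5,8,9}->{3,5} => REVISION
Constraint 3 (W != Z) on D(W)={4,7} D(Z)={3,4,5,9}: no change => not a revision
Total revisions = 2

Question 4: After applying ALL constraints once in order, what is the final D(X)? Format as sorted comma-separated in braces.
Constraint 1 (W < Y) on D(W)={4,7,8} D(Y)={3,6,8}: W {4,7,8}->{4,7}; Y {3,6,8}->{6,8}
Constraint 2 (X < Y) on D(X)={3,5,8,9} D(Y)={6,8}: X {3,5,8,9}->{3,5}
Constraint 3 (W != Z) on D(W)={4,7} D(Z)={3,4,5,9}: no change
So after all 3 constraints: D(X) = {3,5}

Answer: {3,5}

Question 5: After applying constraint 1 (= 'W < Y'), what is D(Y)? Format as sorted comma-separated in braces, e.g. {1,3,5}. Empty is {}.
Constraint 1 (W < Y) on D(W)={4,7,8} D(Y)={3,6,8}: W {4,7,8}->{4,7}; Y {3,6,8}->{6,8}
So after constraint 1: D(Y) = {6,8}

Answer: {6,8}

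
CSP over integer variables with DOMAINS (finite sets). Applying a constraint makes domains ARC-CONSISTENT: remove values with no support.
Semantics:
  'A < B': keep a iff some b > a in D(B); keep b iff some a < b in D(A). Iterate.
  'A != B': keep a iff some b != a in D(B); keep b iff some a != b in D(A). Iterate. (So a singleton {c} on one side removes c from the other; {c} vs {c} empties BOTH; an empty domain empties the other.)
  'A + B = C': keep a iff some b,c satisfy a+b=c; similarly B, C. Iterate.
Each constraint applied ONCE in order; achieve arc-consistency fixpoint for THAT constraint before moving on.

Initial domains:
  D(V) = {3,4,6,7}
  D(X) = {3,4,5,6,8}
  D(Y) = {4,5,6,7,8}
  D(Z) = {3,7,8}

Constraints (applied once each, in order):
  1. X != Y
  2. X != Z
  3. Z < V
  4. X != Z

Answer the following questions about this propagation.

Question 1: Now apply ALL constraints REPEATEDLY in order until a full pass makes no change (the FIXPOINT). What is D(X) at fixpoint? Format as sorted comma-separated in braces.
Answer: {4,5,6,8}

Derivation:
pass 0 (initial): D(X)={3,4,5,6,8}
pass 1: V {3,4,6,7}->{4,6,7}; X {3,4,5,6,8}->{4,5,6,8}; Z {3,7,8}->{3}
pass 2: no change
Fixpoint after 2 passes: D(X) = {4,5,6,8}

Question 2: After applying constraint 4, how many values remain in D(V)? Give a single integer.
Constraint 1 (X != Y) on D(X)={3,4,5,6,8} D(Y)={4,5,6,7,8}: no change
Constraint 2 (X != Z) on D(X)={3,4,5,6,8} D(Z)={3,7,8}: no change
Constraint 3 (Z < V) on D(Z)={3,7,8} D(V)={3,4,6,7}: Z {3,7,8}->{3}; V {3,4,6,7}->{4,6,7}
Constraint 4 (X != Z) on D(X)={3,4,5,6,8} D(Z)={3}: X {3,4,5,6,8}->{4,5,6,8}
So after constraint 4: D(V)={4,6,7}, size = 3

Answer: 3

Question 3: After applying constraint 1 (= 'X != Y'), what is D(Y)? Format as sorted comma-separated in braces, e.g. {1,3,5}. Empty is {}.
Answer: {4,5,6,7,8}

Derivation:
Constraint 1 (X != Y) on D(X)={3,4,5,6,8} D(Y)={4,5,6,7,8}: no change
So after constraint 1: D(Y) = {4,5,6,7,8}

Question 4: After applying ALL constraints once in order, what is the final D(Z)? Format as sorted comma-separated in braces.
Constraint 1 (X != Y) on D(X)={3,4,5,6,8} D(Y)={4,5,6,7,8}: no change
Constraint 2 (X != Z) on D(X)={3,4,5,6,8} D(Z)={3,7,8}: no change
Constraint 3 (Z < V) on D(Z)={3,7,8} D(V)={3,4,6,7}: Z {3,7,8}->{3}; V {3,4,6,7}->{4,6,7}
Constraint 4 (X != Z) on D(X)={3,4,5,6,8} D(Z)={3}: X {3,4,5,6,8}->{4,5,6,8}
So after all 4 constraints: D(Z) = {3}

Answer: {3}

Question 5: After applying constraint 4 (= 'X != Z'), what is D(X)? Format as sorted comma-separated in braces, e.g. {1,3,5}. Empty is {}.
Constraint 1 (X != Y) on D(X)={3,4,5,6,8} D(Y)={4,5,6,7,8}: no change
Constraint 2 (X != Z) on D(X)={3,4,5,6,8} D(Z)={3,7,8}: no change
Constraint 3 (Z < V) on D(Z)={3,7,8} D(V)={3,4,6,7}: Z {3,7,8}->{3}; V {3,4,6,7}->{4,6,7}
Constraint 4 (X != Z) on D(X)={3,4,5,6,8} D(Z)={3}: X {3,4,5,6,8}->{4,5,6,8}
So after constraint 4: D(X) = {4,5,6,8}

Answer: {4,5,6,8}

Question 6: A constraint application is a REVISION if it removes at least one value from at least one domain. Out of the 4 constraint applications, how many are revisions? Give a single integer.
Answer: 2

Derivation:
Constraint 1 (X != Y) on D(X)={3,4,5,6,8} D(Y)={4,5,6,7,8}: no change => not a revision
Constraint 2 (X != Z) on D(X)={3,4,5,6,8} D(Z)={3,7,8}: no change => not a revision
Constraint 3 (Z < V) on D(Z)={3,7,8} D(V)={3,4,6,7}: Z {3,7,8}->{3}; V {3,4,6,7}->{4,6,7} => REVISION
Constraint 4 (X != Z) on D(X)={3,4,5,6,8} D(Z)={3}: X {3,4,5,6,8}->{4,5,6,8} => REVISION
Total revisions = 2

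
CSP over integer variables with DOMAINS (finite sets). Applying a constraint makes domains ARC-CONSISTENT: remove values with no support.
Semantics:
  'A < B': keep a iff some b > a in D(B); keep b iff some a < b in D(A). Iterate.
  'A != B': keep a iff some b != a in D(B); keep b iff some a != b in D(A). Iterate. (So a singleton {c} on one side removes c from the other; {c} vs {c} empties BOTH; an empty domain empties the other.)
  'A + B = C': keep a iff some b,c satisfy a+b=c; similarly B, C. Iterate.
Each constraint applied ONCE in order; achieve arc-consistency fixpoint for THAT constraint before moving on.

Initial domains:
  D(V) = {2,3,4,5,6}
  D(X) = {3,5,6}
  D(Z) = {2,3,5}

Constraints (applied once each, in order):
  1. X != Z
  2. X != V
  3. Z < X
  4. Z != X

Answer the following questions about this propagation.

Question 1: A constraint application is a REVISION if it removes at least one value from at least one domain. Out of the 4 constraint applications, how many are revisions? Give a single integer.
Constraint 1 (X != Z) on D(X)={3,5,6} D(Z)={2,3,5}: no change => not a revision
Constraint 2 (X != V) on D(X)={3,5,6} D(V)={2,3,4,5,6}: no change => not a revision
Constraint 3 (Z < X) on D(Z)={2,3,5} D(X)={3,5,6}: no change => not a revision
Constraint 4 (Z != X) on D(Z)={2,3,5} D(X)={3,5,6}: no change => not a revision
Total revisions = 0

Answer: 0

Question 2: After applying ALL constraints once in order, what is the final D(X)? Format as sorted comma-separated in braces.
Constraint 1 (X != Z) on D(X)={3,5,6} D(Z)={2,3,5}: no change
Constraint 2 (X != V) on D(X)={3,5,6} D(V)={2,3,4,5,6}: no change
Constraint 3 (Z < X) on D(Z)={2,3,5} D(X)={3,5,6}: no change
Constraint 4 (Z != X) on D(Z)={2,3,5} D(X)={3,5,6}: no change
So after all 4 constraints: D(X) = {3,5,6}

Answer: {3,5,6}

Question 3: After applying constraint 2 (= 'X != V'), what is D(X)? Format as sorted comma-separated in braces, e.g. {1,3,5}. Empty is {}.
Answer: {3,5,6}

Derivation:
Constraint 1 (X != Z) on D(X)={3,5,6} D(Z)={2,3,5}: no change
Constraint 2 (X != V) on D(X)={3,5,6} D(V)={2,3,4,5,6}: no change
So after constraint 2: D(X) = {3,5,6}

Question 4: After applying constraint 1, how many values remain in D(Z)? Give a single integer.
Constraint 1 (X != Z) on D(X)={3,5,6} D(Z)={2,3,5}: no change
So after constraint 1: D(Z)={2,3,5}, size = 3

Answer: 3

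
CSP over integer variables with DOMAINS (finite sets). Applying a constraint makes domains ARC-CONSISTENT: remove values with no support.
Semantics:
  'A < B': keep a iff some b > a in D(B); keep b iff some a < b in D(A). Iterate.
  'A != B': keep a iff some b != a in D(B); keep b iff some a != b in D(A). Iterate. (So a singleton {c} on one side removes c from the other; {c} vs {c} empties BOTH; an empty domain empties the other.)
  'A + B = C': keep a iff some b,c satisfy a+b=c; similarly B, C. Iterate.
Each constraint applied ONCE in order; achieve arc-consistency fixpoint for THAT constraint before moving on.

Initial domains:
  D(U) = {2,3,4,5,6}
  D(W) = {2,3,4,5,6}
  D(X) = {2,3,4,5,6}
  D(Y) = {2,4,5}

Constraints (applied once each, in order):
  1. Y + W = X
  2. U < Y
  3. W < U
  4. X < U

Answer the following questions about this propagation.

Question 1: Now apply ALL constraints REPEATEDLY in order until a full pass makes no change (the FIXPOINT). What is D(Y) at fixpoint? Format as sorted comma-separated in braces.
Answer: {}

Derivation:
pass 0 (initial): D(Y)={2,4,5}
pass 1: U {2,3,4,5,6}->{}; W {2,3,4,5,6}->{2}; X {2,3,4,5,6}->{}; Y {2,4,5}->{4}
pass 2: W {2}->{}; Y {4}->{}
pass 3: no change
Fixpoint after 3 passes: D(Y) = {}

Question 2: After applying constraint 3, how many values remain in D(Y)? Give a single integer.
Answer: 1

Derivation:
Constraint 1 (Y + W = X) on D(Y)={2,4,5} D(W)={2,3,4,5,6} D(X)={2,3,4,5,6}: Y {2,4,5}->{2,4}; W {2,3,4,5,6}->{2,3,4}; X {2,3,4,5,6}->{4,5,6}
Constraint 2 (U < Y) on D(U)={2,3,4,5,6} D(Y)={2,4}: U {2,3,4,5,6}->{2,3}; Y {2,4}->{4}
Constraint 3 (W < U) on D(W)={2,3,4} D(U)={2,3}: W {2,3,4}->{2}; U {2,3}->{3}
So after constraint 3: D(Y)={4}, size = 1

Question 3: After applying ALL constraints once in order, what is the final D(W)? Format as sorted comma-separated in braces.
Answer: {2}

Derivation:
Constraint 1 (Y + W = X) on D(Y)={2,4,5} D(W)={2,3,4,5,6} D(X)={2,3,4,5,6}: Y {2,4,5}->{2,4}; W {2,3,4,5,6}->{2,3,4}; X {2,3,4,5,6}->{4,5,6}
Constraint 2 (U < Y) on D(U)={2,3,4,5,6} D(Y)={2,4}: U {2,3,4,5,6}->{2,3}; Y {2,4}->{4}
Constraint 3 (W < U) on D(W)={2,3,4} D(U)={2,3}: W {2,3,4}->{2}; U {2,3}->{3}
Constraint 4 (X < U) on D(X)={4,5,6} D(U)={3}: X {4,5,6}->{}; U {3}->{}
So after all 4 constraints: D(W) = {2}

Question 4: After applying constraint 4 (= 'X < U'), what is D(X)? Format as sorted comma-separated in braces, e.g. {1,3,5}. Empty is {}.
Constraint 1 (Y + W = X) on D(Y)={2,4,5} D(W)={2,3,4,5,6} D(X)={2,3,4,5,6}: Y {2,4,5}->{2,4}; W {2,3,4,5,6}->{2,3,4}; X {2,3,4,5,6}->{4,5,6}
Constraint 2 (U < Y) on D(U)={2,3,4,5,6} D(Y)={2,4}: U {2,3,4,5,6}->{2,3}; Y {2,4}->{4}
Constraint 3 (W < U) on D(W)={2,3,4} D(U)={2,3}: W {2,3,4}->{2}; U {2,3}->{3}
Constraint 4 (X < U) on D(X)={4,5,6} D(U)={3}: X {4,5,6}->{}; U {3}->{}
So after constraint 4: D(X) = {}

Answer: {}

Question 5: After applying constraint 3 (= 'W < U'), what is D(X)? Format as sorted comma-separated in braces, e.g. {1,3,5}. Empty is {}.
Answer: {4,5,6}

Derivation:
Constraint 1 (Y + W = X) on D(Y)={2,4,5} D(W)={2,3,4,5,6} D(X)={2,3,4,5,6}: Y {2,4,5}->{2,4}; W {2,3,4,5,6}->{2,3,4}; X {2,3,4,5,6}->{4,5,6}
Constraint 2 (U < Y) on D(U)={2,3,4,5,6} D(Y)={2,4}: U {2,3,4,5,6}->{2,3}; Y {2,4}->{4}
Constraint 3 (W < U) on D(W)={2,3,4} D(U)={2,3}: W {2,3,4}->{2}; U {2,3}->{3}
So after constraint 3: D(X) = {4,5,6}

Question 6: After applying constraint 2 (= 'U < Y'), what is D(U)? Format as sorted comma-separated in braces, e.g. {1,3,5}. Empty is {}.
Constraint 1 (Y + W = X) on D(Y)={2,4,5} D(W)={2,3,4,5,6} D(X)={2,3,4,5,6}: Y {2,4,5}->{2,4}; W {2,3,4,5,6}->{2,3,4}; X {2,3,4,5,6}->{4,5,6}
Constraint 2 (U < Y) on D(U)={2,3,4,5,6} D(Y)={2,4}: U {2,3,4,5,6}->{2,3}; Y {2,4}->{4}
So after constraint 2: D(U) = {2,3}

Answer: {2,3}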